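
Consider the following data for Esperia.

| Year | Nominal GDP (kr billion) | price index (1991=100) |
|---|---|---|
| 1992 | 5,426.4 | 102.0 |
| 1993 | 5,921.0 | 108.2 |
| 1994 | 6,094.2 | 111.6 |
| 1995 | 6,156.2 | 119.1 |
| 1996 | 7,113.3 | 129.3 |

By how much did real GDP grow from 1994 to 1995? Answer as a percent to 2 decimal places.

Real GDP 1994 = 6094.2/1.116 = 5460.75.
Real GDP 1995 = 6156.2/1.191 = 5168.93.
Change = 5168.93/5460.75 − 1 = -0.0534.

-5.34%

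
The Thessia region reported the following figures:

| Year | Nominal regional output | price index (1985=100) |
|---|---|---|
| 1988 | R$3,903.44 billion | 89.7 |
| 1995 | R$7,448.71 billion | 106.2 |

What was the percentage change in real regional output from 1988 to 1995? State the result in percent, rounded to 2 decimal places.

Deflate each year: 1988 → 3903.44/0.897 = 4351.66; 1995 → 7448.71/1.062 = 7013.85.
So real regional output changed by 7013.85/4351.66 − 1 = 0.6118, i.e. 61.18%.

61.18%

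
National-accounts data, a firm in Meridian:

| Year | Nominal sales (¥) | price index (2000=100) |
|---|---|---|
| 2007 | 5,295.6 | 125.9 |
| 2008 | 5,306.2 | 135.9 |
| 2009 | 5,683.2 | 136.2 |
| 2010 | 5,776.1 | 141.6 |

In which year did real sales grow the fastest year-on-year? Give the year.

2009

2008: real = 5306.2/1.359 = 3904.49; growth vs 2007 (4206.20) = -7.17%.
2009: real = 5683.2/1.362 = 4172.69; growth vs 2008 (3904.49) = 6.87%.
2010: real = 5776.1/1.416 = 4079.17; growth vs 2009 (4172.69) = -2.24%.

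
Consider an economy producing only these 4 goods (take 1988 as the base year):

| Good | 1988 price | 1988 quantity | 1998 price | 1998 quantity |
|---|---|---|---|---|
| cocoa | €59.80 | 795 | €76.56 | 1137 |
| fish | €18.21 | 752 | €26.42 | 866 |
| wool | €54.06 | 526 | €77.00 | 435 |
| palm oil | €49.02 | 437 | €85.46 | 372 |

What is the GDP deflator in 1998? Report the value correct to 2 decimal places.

Nominal GDP 1998 = 76.56·1137 + 26.42·866 + 77.00·435 + 85.46·372 = 175214.56.
Real GDP 1998 (at 1988 prices) = 59.80·1137 + 18.21·866 + 54.06·435 + 49.02·372 = 125514.00.
Deflator = Nominal/Real × 100 = 175214.56/125514.00 × 100 = 139.598.

139.60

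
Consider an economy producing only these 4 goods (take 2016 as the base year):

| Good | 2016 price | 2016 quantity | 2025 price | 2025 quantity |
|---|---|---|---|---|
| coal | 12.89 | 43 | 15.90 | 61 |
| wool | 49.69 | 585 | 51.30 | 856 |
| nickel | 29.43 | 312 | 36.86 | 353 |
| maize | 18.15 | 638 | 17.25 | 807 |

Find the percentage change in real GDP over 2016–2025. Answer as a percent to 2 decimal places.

35.67%

Real GDP 2016 = Nominal GDP 2016 = 12.89·43 + 49.69·585 + 29.43·312 + 18.15·638 = 50384.78.
Real GDP 2025 (at 2016 prices) = 12.89·61 + 49.69·856 + 29.43·353 + 18.15·807 = 68356.77.
Real growth = 68356.77/50384.78 − 1 = 0.3567.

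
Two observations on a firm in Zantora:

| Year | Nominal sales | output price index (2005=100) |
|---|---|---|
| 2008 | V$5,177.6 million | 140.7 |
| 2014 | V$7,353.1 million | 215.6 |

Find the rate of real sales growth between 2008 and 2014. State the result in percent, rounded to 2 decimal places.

Real sales 2008 = 5177.6 / 1.407 = 3679.89.
Real sales 2014 = 7353.1 / 2.156 = 3410.53.
Real growth = 3410.53 / 3679.89 − 1 = -0.0732.

-7.32%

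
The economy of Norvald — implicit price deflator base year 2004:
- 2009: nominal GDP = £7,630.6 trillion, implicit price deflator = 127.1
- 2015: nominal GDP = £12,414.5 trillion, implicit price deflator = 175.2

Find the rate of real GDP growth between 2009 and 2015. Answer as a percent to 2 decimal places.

Deflate each year: 2009 → 7630.6/1.271 = 6003.62; 2015 → 12414.5/1.752 = 7085.90.
So real GDP changed by 7085.90/6003.62 − 1 = 0.1803, i.e. 18.03%.

18.03%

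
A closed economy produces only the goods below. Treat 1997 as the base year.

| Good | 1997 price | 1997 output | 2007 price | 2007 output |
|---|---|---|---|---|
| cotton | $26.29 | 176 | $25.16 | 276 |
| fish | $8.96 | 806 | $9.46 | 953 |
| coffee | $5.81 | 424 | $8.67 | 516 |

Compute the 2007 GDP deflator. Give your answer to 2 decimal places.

Nominal GDP 2007 = 25.16·276 + 9.46·953 + 8.67·516 = 20433.26.
Real GDP 2007 (at 1997 prices) = 26.29·276 + 8.96·953 + 5.81·516 = 18792.88.
Deflator = Nominal/Real × 100 = 20433.26/18792.88 × 100 = 108.729.

108.73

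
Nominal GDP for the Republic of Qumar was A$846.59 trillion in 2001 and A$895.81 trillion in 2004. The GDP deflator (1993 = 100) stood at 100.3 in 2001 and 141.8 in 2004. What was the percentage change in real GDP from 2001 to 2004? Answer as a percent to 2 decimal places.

-25.15%

Real GDP 2001 = 846.59 / 1.003 = 844.06.
Real GDP 2004 = 895.81 / 1.418 = 631.74.
Real growth = 631.74 / 844.06 − 1 = -0.2515.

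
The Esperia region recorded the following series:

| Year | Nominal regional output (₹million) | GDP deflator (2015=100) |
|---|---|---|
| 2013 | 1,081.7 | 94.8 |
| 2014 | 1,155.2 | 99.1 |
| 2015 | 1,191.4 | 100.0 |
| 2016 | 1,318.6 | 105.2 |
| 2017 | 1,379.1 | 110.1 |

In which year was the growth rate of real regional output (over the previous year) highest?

2014: real = 1155.2/0.991 = 1165.69; growth vs 2013 (1141.03) = 2.16%.
2015: real = 1191.4/1.000 = 1191.40; growth vs 2014 (1165.69) = 2.21%.
2016: real = 1318.6/1.052 = 1253.42; growth vs 2015 (1191.40) = 5.21%.
2017: real = 1379.1/1.101 = 1252.59; growth vs 2016 (1253.42) = -0.07%.

2016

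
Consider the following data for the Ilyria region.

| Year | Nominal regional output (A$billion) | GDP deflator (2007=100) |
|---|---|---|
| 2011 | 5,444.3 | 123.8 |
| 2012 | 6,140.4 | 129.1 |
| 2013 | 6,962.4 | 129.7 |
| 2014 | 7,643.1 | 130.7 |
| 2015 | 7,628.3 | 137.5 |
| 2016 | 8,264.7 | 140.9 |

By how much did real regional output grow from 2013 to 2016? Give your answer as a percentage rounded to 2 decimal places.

9.27%

Real regional output 2013 = 6962.4/1.297 = 5368.08.
Real regional output 2016 = 8264.7/1.409 = 5865.65.
Change = 5865.65/5368.08 − 1 = 0.0927.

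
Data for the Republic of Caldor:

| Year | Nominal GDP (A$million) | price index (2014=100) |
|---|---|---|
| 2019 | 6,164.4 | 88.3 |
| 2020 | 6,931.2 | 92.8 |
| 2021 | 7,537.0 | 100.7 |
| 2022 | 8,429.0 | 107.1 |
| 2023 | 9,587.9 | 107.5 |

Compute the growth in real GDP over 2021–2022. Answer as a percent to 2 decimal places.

5.15%

Real GDP 2021 = 7537.0/1.007 = 7484.61.
Real GDP 2022 = 8429.0/1.071 = 7870.21.
Change = 7870.21/7484.61 − 1 = 0.0515.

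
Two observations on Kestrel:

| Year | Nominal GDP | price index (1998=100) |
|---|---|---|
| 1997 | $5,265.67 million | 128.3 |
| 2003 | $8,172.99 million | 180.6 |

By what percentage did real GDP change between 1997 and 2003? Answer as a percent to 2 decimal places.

Deflate each year: 1997 → 5265.67/1.283 = 4104.19; 2003 → 8172.99/1.806 = 4525.47.
So real GDP changed by 4525.47/4104.19 − 1 = 0.1026, i.e. 10.26%.

10.26%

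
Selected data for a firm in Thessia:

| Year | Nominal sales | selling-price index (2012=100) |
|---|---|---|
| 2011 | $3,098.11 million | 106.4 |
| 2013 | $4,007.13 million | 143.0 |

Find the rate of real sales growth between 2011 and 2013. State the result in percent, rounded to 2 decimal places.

-3.76%

Real sales 2011 = 3098.11 / 1.064 = 2911.76.
Real sales 2013 = 4007.13 / 1.430 = 2802.19.
Real growth = 2802.19 / 2911.76 − 1 = -0.0376.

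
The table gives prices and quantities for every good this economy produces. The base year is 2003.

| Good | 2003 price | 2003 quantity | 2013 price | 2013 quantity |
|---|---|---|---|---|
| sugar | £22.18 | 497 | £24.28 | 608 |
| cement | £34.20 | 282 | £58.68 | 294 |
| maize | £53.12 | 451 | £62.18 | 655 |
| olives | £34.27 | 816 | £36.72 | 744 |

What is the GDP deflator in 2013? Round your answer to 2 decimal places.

119.36

Nominal GDP 2013 = 24.28·608 + 58.68·294 + 62.18·655 + 36.72·744 = 100061.74.
Real GDP 2013 (at 2003 prices) = 22.18·608 + 34.20·294 + 53.12·655 + 34.27·744 = 83830.72.
Deflator = Nominal/Real × 100 = 100061.74/83830.72 × 100 = 119.362.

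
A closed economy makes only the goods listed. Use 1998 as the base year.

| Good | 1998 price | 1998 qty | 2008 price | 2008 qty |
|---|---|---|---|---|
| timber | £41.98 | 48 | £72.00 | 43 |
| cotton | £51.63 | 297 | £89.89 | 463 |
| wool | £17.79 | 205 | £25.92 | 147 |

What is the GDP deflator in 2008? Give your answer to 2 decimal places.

171.32

Nominal GDP 2008 = 72.00·43 + 89.89·463 + 25.92·147 = 48525.31.
Real GDP 2008 (at 1998 prices) = 41.98·43 + 51.63·463 + 17.79·147 = 28324.96.
Deflator = Nominal/Real × 100 = 48525.31/28324.96 × 100 = 171.316.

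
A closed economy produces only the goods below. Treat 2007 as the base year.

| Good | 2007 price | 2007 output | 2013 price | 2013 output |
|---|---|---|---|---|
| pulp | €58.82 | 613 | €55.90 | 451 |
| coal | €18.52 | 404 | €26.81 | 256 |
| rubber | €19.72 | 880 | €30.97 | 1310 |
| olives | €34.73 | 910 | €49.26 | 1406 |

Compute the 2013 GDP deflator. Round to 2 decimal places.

Nominal GDP 2013 = 55.90·451 + 26.81·256 + 30.97·1310 + 49.26·1406 = 141904.52.
Real GDP 2013 (at 2007 prices) = 58.82·451 + 18.52·256 + 19.72·1310 + 34.73·1406 = 105932.52.
Deflator = Nominal/Real × 100 = 141904.52/105932.52 × 100 = 133.957.

133.96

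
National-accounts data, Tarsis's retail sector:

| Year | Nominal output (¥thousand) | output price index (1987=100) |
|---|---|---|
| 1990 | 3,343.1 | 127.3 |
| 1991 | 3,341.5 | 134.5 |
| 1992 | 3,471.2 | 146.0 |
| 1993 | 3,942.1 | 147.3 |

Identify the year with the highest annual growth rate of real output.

1993

1991: real = 3341.5/1.345 = 2484.39; growth vs 1990 (2626.16) = -5.40%.
1992: real = 3471.2/1.460 = 2377.53; growth vs 1991 (2484.39) = -4.30%.
1993: real = 3942.1/1.473 = 2676.24; growth vs 1992 (2377.53) = 12.56%.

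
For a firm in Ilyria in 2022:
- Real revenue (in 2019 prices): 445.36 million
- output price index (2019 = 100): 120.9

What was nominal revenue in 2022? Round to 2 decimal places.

Nominal revenue = Real × (output price index/100) = 445.36 × 1.209 = 538.44.

538.44 million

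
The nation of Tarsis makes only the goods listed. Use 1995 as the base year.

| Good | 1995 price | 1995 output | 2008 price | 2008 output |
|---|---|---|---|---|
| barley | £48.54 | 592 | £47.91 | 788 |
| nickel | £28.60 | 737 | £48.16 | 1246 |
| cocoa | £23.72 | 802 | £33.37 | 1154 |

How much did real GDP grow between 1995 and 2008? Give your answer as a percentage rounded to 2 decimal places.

47.10%

Real GDP 1995 = Nominal GDP 1995 = 48.54·592 + 28.60·737 + 23.72·802 = 68837.32.
Real GDP 2008 (at 1995 prices) = 48.54·788 + 28.60·1246 + 23.72·1154 = 101258.00.
Real growth = 101258.00/68837.32 − 1 = 0.4710.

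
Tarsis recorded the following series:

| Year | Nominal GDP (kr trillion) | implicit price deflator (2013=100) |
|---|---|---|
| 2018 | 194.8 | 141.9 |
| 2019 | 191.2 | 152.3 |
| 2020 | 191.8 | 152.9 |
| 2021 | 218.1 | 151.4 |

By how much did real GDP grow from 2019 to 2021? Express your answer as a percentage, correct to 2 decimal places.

14.75%

Real GDP 2019 = 191.2/1.523 = 125.54.
Real GDP 2021 = 218.1/1.514 = 144.06.
Change = 144.06/125.54 − 1 = 0.1475.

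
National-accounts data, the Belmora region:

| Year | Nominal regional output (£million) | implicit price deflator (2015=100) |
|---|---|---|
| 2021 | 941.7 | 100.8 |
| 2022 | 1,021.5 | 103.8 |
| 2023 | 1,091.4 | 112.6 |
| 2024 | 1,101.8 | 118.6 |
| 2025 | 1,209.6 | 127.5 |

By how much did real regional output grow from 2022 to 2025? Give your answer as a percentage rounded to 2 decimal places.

Real regional output 2022 = 1021.5/1.038 = 984.10.
Real regional output 2025 = 1209.6/1.275 = 948.71.
Change = 948.71/984.10 − 1 = -0.0360.

-3.60%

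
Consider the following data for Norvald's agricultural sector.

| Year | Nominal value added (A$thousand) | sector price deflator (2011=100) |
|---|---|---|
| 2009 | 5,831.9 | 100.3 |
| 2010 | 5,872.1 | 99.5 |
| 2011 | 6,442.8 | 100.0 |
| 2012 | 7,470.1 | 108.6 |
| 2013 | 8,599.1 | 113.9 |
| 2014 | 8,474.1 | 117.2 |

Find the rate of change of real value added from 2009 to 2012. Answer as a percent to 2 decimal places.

Real value added 2009 = 5831.9/1.003 = 5814.46.
Real value added 2012 = 7470.1/1.086 = 6878.55.
Change = 6878.55/5814.46 − 1 = 0.1830.

18.30%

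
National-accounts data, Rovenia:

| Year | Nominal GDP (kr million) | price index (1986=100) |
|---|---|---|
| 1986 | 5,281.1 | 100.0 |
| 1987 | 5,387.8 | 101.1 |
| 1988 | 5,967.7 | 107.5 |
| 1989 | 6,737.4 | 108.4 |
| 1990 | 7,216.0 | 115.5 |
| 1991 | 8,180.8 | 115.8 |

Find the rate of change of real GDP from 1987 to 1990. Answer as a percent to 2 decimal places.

Real GDP 1987 = 5387.8/1.011 = 5329.18.
Real GDP 1990 = 7216.0/1.155 = 6247.62.
Change = 6247.62/5329.18 − 1 = 0.1723.

17.23%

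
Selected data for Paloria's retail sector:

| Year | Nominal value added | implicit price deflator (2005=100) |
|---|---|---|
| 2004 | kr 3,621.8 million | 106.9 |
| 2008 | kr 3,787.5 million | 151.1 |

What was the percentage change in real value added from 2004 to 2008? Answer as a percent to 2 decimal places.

-26.02%

Deflate each year: 2004 → 3621.8/1.069 = 3388.03; 2008 → 3787.5/1.511 = 2506.62.
So real value added changed by 2506.62/3388.03 − 1 = -0.2602, i.e. -26.02%.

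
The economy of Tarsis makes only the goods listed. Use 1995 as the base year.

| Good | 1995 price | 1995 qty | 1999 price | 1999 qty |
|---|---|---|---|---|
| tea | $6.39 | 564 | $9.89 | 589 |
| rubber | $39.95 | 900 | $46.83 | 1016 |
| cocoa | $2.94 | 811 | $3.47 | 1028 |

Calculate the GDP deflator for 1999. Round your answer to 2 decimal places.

Nominal GDP 1999 = 9.89·589 + 46.83·1016 + 3.47·1028 = 56971.65.
Real GDP 1999 (at 1995 prices) = 6.39·589 + 39.95·1016 + 2.94·1028 = 47375.23.
Deflator = Nominal/Real × 100 = 56971.65/47375.23 × 100 = 120.256.

120.26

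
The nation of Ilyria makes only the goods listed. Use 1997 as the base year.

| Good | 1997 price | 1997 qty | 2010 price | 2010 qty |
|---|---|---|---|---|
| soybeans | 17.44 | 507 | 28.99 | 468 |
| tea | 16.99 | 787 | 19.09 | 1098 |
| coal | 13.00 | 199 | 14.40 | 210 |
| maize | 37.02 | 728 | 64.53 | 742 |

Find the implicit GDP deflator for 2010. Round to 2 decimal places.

Nominal GDP 2010 = 28.99·468 + 19.09·1098 + 14.40·210 + 64.53·742 = 85433.40.
Real GDP 2010 (at 1997 prices) = 17.44·468 + 16.99·1098 + 13.00·210 + 37.02·742 = 57015.78.
Deflator = Nominal/Real × 100 = 85433.40/57015.78 × 100 = 149.842.

149.84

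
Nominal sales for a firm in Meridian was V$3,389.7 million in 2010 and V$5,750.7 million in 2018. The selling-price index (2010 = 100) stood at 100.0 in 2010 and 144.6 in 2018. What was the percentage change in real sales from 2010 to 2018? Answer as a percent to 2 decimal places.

Deflate each year: 2010 → 3389.7/1.000 = 3389.70; 2018 → 5750.7/1.446 = 3976.97.
So real sales changed by 3976.97/3389.70 − 1 = 0.1733, i.e. 17.33%.

17.33%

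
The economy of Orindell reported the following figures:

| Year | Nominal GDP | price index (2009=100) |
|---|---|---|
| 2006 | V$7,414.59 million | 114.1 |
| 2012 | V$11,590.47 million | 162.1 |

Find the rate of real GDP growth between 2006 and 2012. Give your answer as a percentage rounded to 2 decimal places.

10.03%

Real GDP 2006 = 7414.59 / 1.141 = 6498.33.
Real GDP 2012 = 11590.47 / 1.621 = 7150.20.
Real growth = 7150.20 / 6498.33 − 1 = 0.1003.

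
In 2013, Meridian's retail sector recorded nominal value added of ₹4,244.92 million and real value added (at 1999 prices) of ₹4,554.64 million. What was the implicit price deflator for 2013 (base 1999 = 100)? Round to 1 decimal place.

implicit price deflator = (Nominal / Real) × 100 = 4244.92 / 4554.64 × 100 = 93.20.

93.2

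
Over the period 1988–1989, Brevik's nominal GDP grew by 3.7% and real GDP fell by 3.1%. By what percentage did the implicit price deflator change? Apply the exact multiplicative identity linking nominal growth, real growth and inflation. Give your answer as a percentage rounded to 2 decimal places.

7.02%

(1 + g_nom) = (1 + g_real)(1 + π), so π = 1.0370 / 0.9690 − 1 = 0.07018.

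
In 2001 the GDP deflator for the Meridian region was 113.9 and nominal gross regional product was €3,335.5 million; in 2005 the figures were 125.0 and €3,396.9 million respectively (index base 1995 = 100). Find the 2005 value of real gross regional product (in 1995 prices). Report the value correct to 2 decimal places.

€2,717.52 million

Real gross regional product = Nominal / (GDP deflator/100) = 3396.9 / 1.250 = 2717.52.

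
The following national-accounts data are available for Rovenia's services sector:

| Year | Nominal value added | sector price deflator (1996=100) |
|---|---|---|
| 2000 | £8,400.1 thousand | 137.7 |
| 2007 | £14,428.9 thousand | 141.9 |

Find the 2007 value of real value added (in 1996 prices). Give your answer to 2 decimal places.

Real value added = Nominal / (sector price deflator/100) = 14428.9 / 1.419 = 10168.36.

£10,168.36 thousand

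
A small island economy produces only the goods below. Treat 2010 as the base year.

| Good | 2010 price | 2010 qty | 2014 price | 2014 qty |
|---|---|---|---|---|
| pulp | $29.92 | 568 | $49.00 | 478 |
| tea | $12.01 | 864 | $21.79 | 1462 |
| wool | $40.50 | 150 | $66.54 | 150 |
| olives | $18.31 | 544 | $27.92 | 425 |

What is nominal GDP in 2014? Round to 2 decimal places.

Nominal GDP 2014 = Σ (p_2014 × q_2014) = 49.00·478 + 21.79·1462 + 66.54·150 + 27.92·425 = 77125.98.

$77125.98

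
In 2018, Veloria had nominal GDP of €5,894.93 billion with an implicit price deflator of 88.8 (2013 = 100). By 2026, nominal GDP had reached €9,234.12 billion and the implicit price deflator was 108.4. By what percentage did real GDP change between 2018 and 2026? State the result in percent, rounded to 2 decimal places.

Real GDP 2018 = 5894.93 / 0.888 = 6638.43.
Real GDP 2026 = 9234.12 / 1.084 = 8518.56.
Real growth = 8518.56 / 6638.43 − 1 = 0.2832.

28.32%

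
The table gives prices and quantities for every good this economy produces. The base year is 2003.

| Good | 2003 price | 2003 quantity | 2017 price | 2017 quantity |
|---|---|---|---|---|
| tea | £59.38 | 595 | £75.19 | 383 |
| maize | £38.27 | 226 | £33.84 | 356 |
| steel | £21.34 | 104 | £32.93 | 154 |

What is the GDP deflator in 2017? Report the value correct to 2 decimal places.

115.79

Nominal GDP 2017 = 75.19·383 + 33.84·356 + 32.93·154 = 45916.03.
Real GDP 2017 (at 2003 prices) = 59.38·383 + 38.27·356 + 21.34·154 = 39653.02.
Deflator = Nominal/Real × 100 = 45916.03/39653.02 × 100 = 115.795.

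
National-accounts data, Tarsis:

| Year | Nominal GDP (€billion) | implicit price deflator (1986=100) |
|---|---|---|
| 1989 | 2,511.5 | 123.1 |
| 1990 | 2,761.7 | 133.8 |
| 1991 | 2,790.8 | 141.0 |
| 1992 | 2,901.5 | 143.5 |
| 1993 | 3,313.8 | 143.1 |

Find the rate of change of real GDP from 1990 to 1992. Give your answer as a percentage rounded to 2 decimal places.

Real GDP 1990 = 2761.7/1.338 = 2064.05.
Real GDP 1992 = 2901.5/1.435 = 2021.95.
Change = 2021.95/2064.05 − 1 = -0.0204.

-2.04%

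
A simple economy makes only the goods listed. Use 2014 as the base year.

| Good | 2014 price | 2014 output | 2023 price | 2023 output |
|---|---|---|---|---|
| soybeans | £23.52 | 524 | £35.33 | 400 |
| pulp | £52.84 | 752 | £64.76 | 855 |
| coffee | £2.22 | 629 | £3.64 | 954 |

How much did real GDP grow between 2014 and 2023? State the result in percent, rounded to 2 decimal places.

6.08%

Real GDP 2014 = Nominal GDP 2014 = 23.52·524 + 52.84·752 + 2.22·629 = 53456.54.
Real GDP 2023 (at 2014 prices) = 23.52·400 + 52.84·855 + 2.22·954 = 56704.08.
Real growth = 56704.08/53456.54 − 1 = 0.0608.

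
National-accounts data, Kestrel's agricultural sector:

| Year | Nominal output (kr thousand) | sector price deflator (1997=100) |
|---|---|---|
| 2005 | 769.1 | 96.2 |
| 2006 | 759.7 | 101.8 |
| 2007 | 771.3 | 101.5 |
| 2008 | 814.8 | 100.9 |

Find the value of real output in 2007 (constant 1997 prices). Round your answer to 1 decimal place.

kr 759.9 thousand

Real output 2007 = 771.3 / 1.015 = 759.90.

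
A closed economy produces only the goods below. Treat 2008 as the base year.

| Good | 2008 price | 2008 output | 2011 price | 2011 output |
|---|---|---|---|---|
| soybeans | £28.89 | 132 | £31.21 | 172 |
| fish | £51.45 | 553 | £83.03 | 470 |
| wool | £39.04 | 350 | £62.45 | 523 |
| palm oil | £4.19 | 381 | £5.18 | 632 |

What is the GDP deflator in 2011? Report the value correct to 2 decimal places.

153.83

Nominal GDP 2011 = 31.21·172 + 83.03·470 + 62.45·523 + 5.18·632 = 80327.33.
Real GDP 2011 (at 2008 prices) = 28.89·172 + 51.45·470 + 39.04·523 + 4.19·632 = 52216.58.
Deflator = Nominal/Real × 100 = 80327.33/52216.58 × 100 = 153.835.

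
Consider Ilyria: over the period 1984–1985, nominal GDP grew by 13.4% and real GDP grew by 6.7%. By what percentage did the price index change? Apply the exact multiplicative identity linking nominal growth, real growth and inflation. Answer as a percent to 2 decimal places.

(1 + g_nom) = (1 + g_real)(1 + π), so π = 1.1340 / 1.0670 − 1 = 0.06279.

6.28%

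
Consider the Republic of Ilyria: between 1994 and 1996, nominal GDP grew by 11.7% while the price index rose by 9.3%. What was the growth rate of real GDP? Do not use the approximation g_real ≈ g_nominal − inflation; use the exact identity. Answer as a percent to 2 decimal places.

2.20%

(1 + g_nom) = (1 + g_real)(1 + π), so g_real = 1.1170 / 1.0930 − 1 = 0.02196.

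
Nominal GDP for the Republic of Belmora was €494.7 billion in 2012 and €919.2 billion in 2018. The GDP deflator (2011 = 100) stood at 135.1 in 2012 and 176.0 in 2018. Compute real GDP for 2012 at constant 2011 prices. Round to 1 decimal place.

Real GDP = Nominal / (GDP deflator/100) = 494.7 / 1.351 = 366.17.

€366.2 billion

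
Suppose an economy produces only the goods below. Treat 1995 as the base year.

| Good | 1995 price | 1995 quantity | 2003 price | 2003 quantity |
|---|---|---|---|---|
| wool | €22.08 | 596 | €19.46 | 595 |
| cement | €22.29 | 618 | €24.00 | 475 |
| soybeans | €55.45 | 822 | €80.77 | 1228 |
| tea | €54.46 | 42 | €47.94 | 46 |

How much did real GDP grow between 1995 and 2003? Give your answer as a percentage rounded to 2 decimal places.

Real GDP 1995 = Nominal GDP 1995 = 22.08·596 + 22.29·618 + 55.45·822 + 54.46·42 = 74802.12.
Real GDP 2003 (at 1995 prices) = 22.08·595 + 22.29·475 + 55.45·1228 + 54.46·46 = 94323.11.
Real growth = 94323.11/74802.12 − 1 = 0.2610.

26.10%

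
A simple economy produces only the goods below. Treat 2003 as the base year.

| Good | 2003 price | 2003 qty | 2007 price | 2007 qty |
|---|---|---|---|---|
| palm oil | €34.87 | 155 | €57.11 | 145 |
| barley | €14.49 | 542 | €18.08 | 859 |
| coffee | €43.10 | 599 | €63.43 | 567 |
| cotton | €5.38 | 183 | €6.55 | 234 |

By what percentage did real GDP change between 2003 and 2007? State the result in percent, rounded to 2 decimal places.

7.84%

Real GDP 2003 = Nominal GDP 2003 = 34.87·155 + 14.49·542 + 43.10·599 + 5.38·183 = 40059.87.
Real GDP 2007 (at 2003 prices) = 34.87·145 + 14.49·859 + 43.10·567 + 5.38·234 = 43199.68.
Real growth = 43199.68/40059.87 − 1 = 0.0784.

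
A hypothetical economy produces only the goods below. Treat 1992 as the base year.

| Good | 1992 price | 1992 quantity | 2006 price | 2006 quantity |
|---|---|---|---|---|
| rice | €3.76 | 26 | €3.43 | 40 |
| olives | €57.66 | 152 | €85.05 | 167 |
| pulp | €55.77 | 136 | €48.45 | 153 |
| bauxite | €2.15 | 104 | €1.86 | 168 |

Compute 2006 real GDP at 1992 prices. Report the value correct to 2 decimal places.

€18673.63

Real GDP 2006 = Σ (p_1992 × q_2006) = 3.76·40 + 57.66·167 + 55.77·153 + 2.15·168 = 18673.63.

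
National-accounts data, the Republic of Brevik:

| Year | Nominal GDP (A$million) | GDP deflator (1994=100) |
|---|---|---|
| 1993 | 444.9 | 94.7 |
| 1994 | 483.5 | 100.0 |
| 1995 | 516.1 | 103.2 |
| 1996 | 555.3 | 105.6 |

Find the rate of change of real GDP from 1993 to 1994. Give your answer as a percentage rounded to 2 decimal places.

Real GDP 1993 = 444.9/0.947 = 469.80.
Real GDP 1994 = 483.5/1.000 = 483.50.
Change = 483.50/469.80 − 1 = 0.0292.

2.92%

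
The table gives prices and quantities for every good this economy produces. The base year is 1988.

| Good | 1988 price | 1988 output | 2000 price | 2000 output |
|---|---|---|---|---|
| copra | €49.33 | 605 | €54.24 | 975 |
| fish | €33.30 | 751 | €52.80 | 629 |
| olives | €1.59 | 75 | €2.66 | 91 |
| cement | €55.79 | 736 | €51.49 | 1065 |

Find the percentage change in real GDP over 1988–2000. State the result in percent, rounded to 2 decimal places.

33.92%

Real GDP 1988 = Nominal GDP 1988 = 49.33·605 + 33.30·751 + 1.59·75 + 55.79·736 = 96033.64.
Real GDP 2000 (at 1988 prices) = 49.33·975 + 33.30·629 + 1.59·91 + 55.79·1065 = 128603.49.
Real growth = 128603.49/96033.64 − 1 = 0.3392.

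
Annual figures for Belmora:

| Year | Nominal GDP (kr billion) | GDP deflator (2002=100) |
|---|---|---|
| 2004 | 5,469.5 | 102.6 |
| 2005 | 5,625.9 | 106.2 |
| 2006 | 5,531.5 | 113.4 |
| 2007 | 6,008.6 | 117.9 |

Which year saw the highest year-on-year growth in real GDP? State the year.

2005: real = 5625.9/1.062 = 5297.46; growth vs 2004 (5330.90) = -0.63%.
2006: real = 5531.5/1.134 = 4877.87; growth vs 2005 (5297.46) = -7.92%.
2007: real = 6008.6/1.179 = 5096.35; growth vs 2006 (4877.87) = 4.48%.

2007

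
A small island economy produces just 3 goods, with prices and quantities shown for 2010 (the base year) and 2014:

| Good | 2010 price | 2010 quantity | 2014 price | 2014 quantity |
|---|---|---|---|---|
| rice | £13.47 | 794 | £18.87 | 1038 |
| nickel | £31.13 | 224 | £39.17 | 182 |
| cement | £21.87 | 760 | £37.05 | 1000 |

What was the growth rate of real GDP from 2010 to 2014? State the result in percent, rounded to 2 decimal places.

21.08%

Real GDP 2010 = Nominal GDP 2010 = 13.47·794 + 31.13·224 + 21.87·760 = 34289.50.
Real GDP 2014 (at 2010 prices) = 13.47·1038 + 31.13·182 + 21.87·1000 = 41517.52.
Real growth = 41517.52/34289.50 − 1 = 0.2108.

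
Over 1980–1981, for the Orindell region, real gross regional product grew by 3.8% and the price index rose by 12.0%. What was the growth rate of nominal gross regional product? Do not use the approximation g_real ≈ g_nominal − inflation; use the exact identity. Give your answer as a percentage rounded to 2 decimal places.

(1 + g_nom) = (1 + g_real)(1 + π) = 1.0380 × 1.1200 = 1.16256.

16.26%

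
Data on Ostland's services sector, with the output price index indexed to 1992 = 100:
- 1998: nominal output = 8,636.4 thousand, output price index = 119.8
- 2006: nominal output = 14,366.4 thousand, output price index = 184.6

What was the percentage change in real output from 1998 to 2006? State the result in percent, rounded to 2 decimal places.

Deflate each year: 1998 → 8636.4/1.198 = 7209.02; 2006 → 14366.4/1.846 = 7782.45.
So real output changed by 7782.45/7209.02 − 1 = 0.0795, i.e. 7.95%.

7.95%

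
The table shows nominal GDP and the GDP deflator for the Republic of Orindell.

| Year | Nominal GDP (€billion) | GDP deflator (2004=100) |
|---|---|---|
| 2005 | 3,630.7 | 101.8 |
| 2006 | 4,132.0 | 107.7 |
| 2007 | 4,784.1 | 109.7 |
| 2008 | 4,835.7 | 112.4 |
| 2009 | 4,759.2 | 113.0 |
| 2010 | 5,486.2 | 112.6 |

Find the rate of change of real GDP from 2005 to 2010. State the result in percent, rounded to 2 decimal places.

36.61%

Real GDP 2005 = 3630.7/1.018 = 3566.50.
Real GDP 2010 = 5486.2/1.126 = 4872.29.
Change = 4872.29/3566.50 − 1 = 0.3661.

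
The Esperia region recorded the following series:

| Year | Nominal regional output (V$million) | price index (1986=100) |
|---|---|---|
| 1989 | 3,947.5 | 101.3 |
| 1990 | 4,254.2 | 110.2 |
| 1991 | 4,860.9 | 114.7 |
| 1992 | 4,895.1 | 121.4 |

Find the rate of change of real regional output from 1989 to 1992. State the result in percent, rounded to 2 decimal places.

3.47%

Real regional output 1989 = 3947.5/1.013 = 3896.84.
Real regional output 1992 = 4895.1/1.214 = 4032.21.
Change = 4032.21/3896.84 − 1 = 0.0347.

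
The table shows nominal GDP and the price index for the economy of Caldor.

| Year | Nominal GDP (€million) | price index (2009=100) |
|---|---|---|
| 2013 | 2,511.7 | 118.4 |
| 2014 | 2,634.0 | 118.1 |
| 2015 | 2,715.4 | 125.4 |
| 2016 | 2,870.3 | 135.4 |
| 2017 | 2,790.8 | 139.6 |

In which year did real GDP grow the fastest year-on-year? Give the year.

2014: real = 2634.0/1.181 = 2230.31; growth vs 2013 (2121.37) = 5.14%.
2015: real = 2715.4/1.254 = 2165.39; growth vs 2014 (2230.31) = -2.91%.
2016: real = 2870.3/1.354 = 2119.87; growth vs 2015 (2165.39) = -2.10%.
2017: real = 2790.8/1.396 = 1999.14; growth vs 2016 (2119.87) = -5.70%.

2014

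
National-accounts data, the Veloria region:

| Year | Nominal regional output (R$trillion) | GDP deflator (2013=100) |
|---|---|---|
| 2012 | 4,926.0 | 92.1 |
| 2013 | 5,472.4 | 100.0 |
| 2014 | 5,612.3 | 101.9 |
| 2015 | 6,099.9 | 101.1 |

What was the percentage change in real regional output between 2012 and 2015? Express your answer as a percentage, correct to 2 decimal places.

12.81%

Real regional output 2012 = 4926.0/0.921 = 5348.53.
Real regional output 2015 = 6099.9/1.011 = 6033.53.
Change = 6033.53/5348.53 − 1 = 0.1281.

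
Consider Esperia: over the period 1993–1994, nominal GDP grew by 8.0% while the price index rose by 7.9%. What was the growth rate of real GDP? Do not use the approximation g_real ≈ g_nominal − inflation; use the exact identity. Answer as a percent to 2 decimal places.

(1 + g_nom) = (1 + g_real)(1 + π), so g_real = 1.0800 / 1.0790 − 1 = 0.00093.

0.09%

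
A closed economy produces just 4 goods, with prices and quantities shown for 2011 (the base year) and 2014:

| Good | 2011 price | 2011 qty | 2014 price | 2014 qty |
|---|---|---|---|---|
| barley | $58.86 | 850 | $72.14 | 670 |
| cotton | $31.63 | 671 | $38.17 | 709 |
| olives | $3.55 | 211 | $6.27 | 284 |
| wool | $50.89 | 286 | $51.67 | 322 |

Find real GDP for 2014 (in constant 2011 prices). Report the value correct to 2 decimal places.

Real GDP 2014 = Σ (p_2011 × q_2014) = 58.86·670 + 31.63·709 + 3.55·284 + 50.89·322 = 79256.65.

$79256.65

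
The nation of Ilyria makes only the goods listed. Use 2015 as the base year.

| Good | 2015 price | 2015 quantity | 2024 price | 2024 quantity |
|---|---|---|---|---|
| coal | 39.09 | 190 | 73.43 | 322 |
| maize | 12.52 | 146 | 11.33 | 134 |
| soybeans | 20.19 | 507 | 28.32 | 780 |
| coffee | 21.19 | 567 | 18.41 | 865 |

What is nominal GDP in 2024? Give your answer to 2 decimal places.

63176.93

Nominal GDP 2024 = Σ (p_2024 × q_2024) = 73.43·322 + 11.33·134 + 28.32·780 + 18.41·865 = 63176.93.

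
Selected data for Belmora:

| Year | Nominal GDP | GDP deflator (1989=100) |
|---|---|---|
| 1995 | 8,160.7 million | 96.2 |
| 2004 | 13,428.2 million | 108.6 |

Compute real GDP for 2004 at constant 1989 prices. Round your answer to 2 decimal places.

Real GDP = Nominal / (GDP deflator/100) = 13428.2 / 1.086 = 12364.83.

12,364.83 million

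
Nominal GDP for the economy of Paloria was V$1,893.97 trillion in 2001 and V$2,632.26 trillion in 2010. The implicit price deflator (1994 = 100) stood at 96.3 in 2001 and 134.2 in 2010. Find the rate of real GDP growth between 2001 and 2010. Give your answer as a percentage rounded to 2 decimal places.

Real GDP 2001 = 1893.97 / 0.963 = 1966.74.
Real GDP 2010 = 2632.26 / 1.342 = 1961.45.
Real growth = 1961.45 / 1966.74 − 1 = -0.0027.

-0.27%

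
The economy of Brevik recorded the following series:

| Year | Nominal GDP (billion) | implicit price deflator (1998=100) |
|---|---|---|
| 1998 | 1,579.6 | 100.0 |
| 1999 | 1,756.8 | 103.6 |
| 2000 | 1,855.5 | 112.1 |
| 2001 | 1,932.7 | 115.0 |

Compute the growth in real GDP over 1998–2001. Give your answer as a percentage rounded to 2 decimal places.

6.39%

Real GDP 1998 = 1579.6/1.000 = 1579.60.
Real GDP 2001 = 1932.7/1.150 = 1680.61.
Change = 1680.61/1579.60 − 1 = 0.0639.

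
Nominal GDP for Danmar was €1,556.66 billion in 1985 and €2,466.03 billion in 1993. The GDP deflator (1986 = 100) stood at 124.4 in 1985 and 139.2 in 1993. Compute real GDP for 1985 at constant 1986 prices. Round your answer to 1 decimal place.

€1,251.3 billion

Real GDP = Nominal / (GDP deflator/100) = 1556.66 / 1.244 = 1251.33.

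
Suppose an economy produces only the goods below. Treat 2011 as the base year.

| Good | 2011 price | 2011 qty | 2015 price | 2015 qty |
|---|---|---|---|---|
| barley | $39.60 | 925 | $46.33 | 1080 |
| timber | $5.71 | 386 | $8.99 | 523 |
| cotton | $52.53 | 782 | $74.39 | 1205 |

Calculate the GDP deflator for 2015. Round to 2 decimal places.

132.39

Nominal GDP 2015 = 46.33·1080 + 8.99·523 + 74.39·1205 = 144378.12.
Real GDP 2015 (at 2011 prices) = 39.60·1080 + 5.71·523 + 52.53·1205 = 109052.98.
Deflator = Nominal/Real × 100 = 144378.12/109052.98 × 100 = 132.393.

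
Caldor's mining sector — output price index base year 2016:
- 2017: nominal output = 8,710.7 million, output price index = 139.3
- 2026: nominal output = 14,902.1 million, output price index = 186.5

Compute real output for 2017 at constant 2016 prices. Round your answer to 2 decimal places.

6,253.19 million

Real output = Nominal / (output price index/100) = 8710.7 / 1.393 = 6253.19.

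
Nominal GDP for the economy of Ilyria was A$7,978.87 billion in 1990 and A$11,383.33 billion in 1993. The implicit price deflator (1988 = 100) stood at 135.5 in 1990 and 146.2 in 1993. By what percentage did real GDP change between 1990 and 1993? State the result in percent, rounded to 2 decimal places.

32.23%

Real GDP 1990 = 7978.87 / 1.355 = 5888.46.
Real GDP 1993 = 11383.33 / 1.462 = 7786.14.
Real growth = 7786.14 / 5888.46 − 1 = 0.3223.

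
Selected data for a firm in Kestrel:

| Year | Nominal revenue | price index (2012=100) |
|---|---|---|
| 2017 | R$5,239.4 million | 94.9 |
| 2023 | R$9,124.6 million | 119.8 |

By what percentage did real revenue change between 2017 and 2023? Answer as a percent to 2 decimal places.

Real revenue 2017 = 5239.4 / 0.949 = 5520.97.
Real revenue 2023 = 9124.6 / 1.198 = 7616.53.
Real growth = 7616.53 / 5520.97 − 1 = 0.3796.

37.96%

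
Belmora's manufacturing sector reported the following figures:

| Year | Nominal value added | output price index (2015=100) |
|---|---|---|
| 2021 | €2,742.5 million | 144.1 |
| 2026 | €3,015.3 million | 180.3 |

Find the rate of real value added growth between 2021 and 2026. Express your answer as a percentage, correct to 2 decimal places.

-12.13%

Deflate each year: 2021 → 2742.5/1.441 = 1903.19; 2026 → 3015.3/1.803 = 1672.38.
So real value added changed by 1672.38/1903.19 − 1 = -0.1213, i.e. -12.13%.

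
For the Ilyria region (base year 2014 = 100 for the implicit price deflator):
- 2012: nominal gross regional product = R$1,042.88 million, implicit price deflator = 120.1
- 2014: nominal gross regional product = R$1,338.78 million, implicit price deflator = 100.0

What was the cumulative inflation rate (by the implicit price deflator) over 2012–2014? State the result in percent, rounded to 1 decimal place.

-16.7%

Price-level change = 100.0 / 120.1 − 1 = -0.1674.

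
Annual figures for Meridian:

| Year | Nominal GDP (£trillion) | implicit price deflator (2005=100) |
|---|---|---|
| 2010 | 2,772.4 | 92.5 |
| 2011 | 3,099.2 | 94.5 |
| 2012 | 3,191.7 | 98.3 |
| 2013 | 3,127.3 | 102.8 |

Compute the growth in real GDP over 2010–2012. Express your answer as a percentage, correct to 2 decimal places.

Real GDP 2010 = 2772.4/0.925 = 2997.19.
Real GDP 2012 = 3191.7/0.983 = 3246.90.
Change = 3246.90/2997.19 − 1 = 0.0833.

8.33%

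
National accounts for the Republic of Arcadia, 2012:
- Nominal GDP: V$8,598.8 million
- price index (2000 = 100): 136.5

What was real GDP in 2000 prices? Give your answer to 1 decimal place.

Real GDP = Nominal / (price index/100) = 8598.8 / 1.365 = 6299.49.

V$6,299.5 million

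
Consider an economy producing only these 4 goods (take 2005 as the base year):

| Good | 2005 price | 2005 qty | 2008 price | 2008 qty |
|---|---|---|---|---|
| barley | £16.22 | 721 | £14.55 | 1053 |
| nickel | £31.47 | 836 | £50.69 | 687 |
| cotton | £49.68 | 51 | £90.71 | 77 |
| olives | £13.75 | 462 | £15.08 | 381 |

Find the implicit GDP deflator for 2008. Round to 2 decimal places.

131.64

Nominal GDP 2008 = 14.55·1053 + 50.69·687 + 90.71·77 + 15.08·381 = 62875.33.
Real GDP 2008 (at 2005 prices) = 16.22·1053 + 31.47·687 + 49.68·77 + 13.75·381 = 47763.66.
Deflator = Nominal/Real × 100 = 62875.33/47763.66 × 100 = 131.638.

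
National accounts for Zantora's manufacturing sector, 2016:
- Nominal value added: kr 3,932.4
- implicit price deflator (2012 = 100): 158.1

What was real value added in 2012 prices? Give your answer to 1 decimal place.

kr 2,487.3

Real value added = Nominal / (implicit price deflator/100) = 3932.4 / 1.581 = 2487.29.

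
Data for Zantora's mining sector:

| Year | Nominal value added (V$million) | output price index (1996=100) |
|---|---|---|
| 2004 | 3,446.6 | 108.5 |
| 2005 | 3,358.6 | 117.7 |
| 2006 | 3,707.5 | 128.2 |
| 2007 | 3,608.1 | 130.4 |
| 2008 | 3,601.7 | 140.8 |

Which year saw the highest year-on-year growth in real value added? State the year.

2005: real = 3358.6/1.177 = 2853.53; growth vs 2004 (3176.59) = -10.17%.
2006: real = 3707.5/1.282 = 2891.97; growth vs 2005 (2853.53) = 1.35%.
2007: real = 3608.1/1.304 = 2766.95; growth vs 2006 (2891.97) = -4.32%.
2008: real = 3601.7/1.408 = 2558.03; growth vs 2007 (2766.95) = -7.55%.

2006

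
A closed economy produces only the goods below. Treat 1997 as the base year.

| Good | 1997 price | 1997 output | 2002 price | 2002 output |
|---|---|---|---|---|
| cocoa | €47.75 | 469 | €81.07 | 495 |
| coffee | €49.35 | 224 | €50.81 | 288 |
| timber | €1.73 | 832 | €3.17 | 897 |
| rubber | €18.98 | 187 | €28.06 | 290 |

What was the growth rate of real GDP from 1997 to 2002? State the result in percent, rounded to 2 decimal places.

Real GDP 1997 = Nominal GDP 1997 = 47.75·469 + 49.35·224 + 1.73·832 + 18.98·187 = 38437.77.
Real GDP 2002 (at 1997 prices) = 47.75·495 + 49.35·288 + 1.73·897 + 18.98·290 = 44905.06.
Real growth = 44905.06/38437.77 − 1 = 0.1683.

16.83%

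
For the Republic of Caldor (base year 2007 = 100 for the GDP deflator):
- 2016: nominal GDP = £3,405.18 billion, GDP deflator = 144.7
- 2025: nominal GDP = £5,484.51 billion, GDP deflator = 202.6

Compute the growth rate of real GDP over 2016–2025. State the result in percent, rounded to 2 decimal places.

Real GDP 2016 = 3405.18 / 1.447 = 2353.27.
Real GDP 2025 = 5484.51 / 2.026 = 2707.06.
Real growth = 2707.06 / 2353.27 − 1 = 0.1503.

15.03%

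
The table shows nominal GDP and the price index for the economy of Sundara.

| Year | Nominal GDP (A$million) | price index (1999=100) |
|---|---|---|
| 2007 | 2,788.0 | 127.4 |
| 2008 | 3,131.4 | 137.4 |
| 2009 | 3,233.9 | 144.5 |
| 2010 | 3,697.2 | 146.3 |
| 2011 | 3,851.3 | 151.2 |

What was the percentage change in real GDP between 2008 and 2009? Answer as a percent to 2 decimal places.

Real GDP 2008 = 3131.4/1.374 = 2279.04.
Real GDP 2009 = 3233.9/1.445 = 2237.99.
Change = 2237.99/2279.04 − 1 = -0.0180.

-1.80%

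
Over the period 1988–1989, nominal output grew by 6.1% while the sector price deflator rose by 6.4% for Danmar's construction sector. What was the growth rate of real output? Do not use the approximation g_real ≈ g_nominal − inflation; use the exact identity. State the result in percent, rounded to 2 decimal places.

-0.28%

(1 + g_nom) = (1 + g_real)(1 + π), so g_real = 1.0610 / 1.0640 − 1 = -0.00282.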